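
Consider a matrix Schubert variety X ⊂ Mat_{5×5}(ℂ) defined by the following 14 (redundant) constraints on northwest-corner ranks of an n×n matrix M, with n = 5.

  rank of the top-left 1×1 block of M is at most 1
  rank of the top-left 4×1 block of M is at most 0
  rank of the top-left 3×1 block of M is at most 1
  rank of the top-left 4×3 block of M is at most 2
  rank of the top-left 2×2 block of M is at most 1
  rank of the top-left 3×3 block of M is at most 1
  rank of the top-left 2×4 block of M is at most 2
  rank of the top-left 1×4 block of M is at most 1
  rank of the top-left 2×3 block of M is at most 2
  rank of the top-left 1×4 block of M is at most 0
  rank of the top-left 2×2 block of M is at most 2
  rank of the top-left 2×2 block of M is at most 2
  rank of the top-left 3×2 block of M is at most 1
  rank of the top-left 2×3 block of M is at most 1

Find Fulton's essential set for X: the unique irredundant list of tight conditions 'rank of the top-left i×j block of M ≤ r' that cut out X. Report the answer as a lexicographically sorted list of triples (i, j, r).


Rank table r_w(5×5) implied by the 14 constraints:

  0  0  0  0  1
  0  1  1  1  2
  0  1  1  2  3
  0  1  2  3  4
  1  2  3  4  5

second differences of R give the permutation w = (5, 2, 4, 3, 1).

Rothe diagram D(w) (8 cells), 3 SE-corners (essential conditions):

[(1, 4, 0), (3, 3, 1), (4, 1, 0)]


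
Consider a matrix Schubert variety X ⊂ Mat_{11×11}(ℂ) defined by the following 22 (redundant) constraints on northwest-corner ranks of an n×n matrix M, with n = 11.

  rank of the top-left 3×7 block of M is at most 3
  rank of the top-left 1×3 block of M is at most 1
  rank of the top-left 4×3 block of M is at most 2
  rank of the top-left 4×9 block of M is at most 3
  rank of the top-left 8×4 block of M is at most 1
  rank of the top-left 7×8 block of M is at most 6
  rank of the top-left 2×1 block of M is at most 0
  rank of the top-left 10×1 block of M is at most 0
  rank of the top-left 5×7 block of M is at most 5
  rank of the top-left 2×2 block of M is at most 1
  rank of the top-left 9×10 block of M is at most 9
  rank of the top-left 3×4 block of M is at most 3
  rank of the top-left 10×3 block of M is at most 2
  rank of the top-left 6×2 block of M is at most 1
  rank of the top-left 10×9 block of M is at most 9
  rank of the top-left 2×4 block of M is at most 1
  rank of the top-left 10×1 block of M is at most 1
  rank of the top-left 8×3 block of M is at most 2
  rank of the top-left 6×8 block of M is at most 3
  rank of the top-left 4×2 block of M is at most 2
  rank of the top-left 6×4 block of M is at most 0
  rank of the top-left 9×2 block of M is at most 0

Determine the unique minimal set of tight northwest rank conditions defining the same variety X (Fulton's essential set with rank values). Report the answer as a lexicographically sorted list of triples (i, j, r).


Computing R[i][j] = min implied NW-rank bound (n=11, 22 conditions):

  i=1: 0, 0, 0, 0, 1, 1, 1, 1, 1, 1, 1
  i=2: 0, 0, 0, 0, 1, 2, 2, 2, 2, 2, 2
  i=3: 0, 0, 0, 0, 1, 2, 3, 3, 3, 3, 3
  i=4: 0, 0, 0, 0, 1, 2, 3, 3, 3, 4, 4
  i=5: 0, 0, 0, 0, 1, 2, 3, 3, 4, 5, 5
  i=6: 0, 0, 0, 0, 1, 2, 3, 3, 4, 5, 6
  i=7: 0, 0, 1, 1, 2, 3, 4, 4, 5, 6, 7
  i=8: 0, 0, 1, 1, 2, 3, 4, 5, 6, 7, 8
  i=9: 0, 0, 1, 2, 3, 4, 5, 6, 7, 8, 9
  i=10: 0, 1, 2, 3, 4, 5, 6, 7, 8, 9, 10
  i=11: 1, 2, 3, 4, 5, 6, 7, 8, 9, 10, 11

second differences of R give the permutation w = (5, 6, 7, 10, 9, 11, 3, 8, 4, 2, 1).

D(w) has 36 cells with 6 SE-corners; essential set:

[(4, 9, 3), (6, 4, 0), (6, 8, 3), (8, 4, 1), (9, 2, 0), (10, 1, 0)]


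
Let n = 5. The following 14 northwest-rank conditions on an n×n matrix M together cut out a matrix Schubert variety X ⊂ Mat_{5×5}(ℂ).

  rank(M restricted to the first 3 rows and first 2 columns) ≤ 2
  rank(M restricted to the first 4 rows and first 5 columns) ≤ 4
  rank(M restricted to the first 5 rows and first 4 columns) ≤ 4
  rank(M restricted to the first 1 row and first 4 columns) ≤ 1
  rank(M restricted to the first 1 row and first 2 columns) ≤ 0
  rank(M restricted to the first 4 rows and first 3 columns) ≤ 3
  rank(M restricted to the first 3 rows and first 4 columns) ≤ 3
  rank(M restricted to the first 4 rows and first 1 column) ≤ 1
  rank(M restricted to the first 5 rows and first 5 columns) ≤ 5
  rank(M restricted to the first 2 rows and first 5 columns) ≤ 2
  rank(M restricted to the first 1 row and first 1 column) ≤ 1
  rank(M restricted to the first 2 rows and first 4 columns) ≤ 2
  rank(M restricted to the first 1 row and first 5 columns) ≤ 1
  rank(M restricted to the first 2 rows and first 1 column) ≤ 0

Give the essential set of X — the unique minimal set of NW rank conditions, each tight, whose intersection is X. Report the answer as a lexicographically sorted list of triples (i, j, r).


Reconstructing r_w from the 14 given conditions:

  row 1: 0 0 1 1 1
  row 2: 0 1 2 2 2
  row 3: 1 2 3 3 3
  row 4: 1 2 3 4 4
  row 5: 1 2 3 4 5

the unique w with this rank table is (3, 2, 1, 4, 5).

Rothe diagram D(w) (3 cells), 2 SE-corners (essential conditions):

[(1, 2, 0), (2, 1, 0)]


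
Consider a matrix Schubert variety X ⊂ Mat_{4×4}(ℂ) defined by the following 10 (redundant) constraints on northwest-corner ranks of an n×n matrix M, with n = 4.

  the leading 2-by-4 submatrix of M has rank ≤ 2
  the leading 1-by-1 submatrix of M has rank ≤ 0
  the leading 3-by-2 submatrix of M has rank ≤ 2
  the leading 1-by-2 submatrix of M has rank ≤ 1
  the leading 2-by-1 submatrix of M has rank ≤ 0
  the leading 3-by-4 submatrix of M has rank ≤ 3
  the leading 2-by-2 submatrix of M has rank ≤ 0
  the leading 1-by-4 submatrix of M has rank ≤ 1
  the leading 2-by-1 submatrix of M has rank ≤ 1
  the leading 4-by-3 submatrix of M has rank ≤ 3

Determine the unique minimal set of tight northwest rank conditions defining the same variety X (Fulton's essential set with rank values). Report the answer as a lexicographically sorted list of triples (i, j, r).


Propagating the 10 rank bounds to every northwest block:

  i=1: 0, 0, 1, 1
  i=2: 0, 0, 1, 2
  i=3: 1, 1, 2, 3
  i=4: 1, 2, 3, 4

the unique w with this rank table is (3, 4, 1, 2).

|D(w)|=4, |Ess(w)|=1:

[(2, 2, 0)]


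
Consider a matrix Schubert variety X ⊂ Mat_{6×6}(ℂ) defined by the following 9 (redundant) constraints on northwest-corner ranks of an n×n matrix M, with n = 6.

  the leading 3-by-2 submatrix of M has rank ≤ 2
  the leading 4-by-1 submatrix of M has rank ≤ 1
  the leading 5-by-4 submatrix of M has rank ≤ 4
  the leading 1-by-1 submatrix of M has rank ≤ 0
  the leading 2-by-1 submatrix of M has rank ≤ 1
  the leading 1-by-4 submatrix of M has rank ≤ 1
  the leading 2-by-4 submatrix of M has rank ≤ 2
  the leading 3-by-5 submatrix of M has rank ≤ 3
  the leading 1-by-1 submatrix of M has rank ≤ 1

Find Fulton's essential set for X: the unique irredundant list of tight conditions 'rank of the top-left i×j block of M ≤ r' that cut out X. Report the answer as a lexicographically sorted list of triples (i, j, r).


Rank table r_w(6×6) implied by the 9 constraints:

  row 1: 0, 1, 1, 1, 1, 1
  row 2: 1, 2, 2, 2, 2, 2
  row 3: 1, 2, 3, 3, 3, 3
  row 4: 1, 2, 3, 4, 4, 4
  row 5: 1, 2, 3, 4, 5, 5
  row 6: 1, 2, 3, 4, 5, 6

hence w(1..6) = (2, 1, 3, 4, 5, 6).

D(w) has 1 cell with 1 SE-corner; essential set:

[(1, 1, 0)]


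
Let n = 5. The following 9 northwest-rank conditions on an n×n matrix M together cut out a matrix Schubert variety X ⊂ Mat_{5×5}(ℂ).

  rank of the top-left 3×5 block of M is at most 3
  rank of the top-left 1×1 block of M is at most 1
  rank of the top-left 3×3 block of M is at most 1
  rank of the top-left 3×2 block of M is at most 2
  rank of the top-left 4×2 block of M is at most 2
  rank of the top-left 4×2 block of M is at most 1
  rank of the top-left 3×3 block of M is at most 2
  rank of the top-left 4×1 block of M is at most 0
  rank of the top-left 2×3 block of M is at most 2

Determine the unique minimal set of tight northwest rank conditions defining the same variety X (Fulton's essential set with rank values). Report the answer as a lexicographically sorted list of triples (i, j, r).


Recovering R(i,j) via the rank-extension bound from the 9 conditions:

  0  1  1  1  1
  0  1  1  2  2
  0  1  1  2  3
  0  1  2  3  4
  1  2  3  4  5

reading off 1-entries of Δ²R: w = (2, 4, 5, 3, 1).

Fulton essential set (2 of the 6 Rothe cells):

[(3, 3, 1), (4, 1, 0)]


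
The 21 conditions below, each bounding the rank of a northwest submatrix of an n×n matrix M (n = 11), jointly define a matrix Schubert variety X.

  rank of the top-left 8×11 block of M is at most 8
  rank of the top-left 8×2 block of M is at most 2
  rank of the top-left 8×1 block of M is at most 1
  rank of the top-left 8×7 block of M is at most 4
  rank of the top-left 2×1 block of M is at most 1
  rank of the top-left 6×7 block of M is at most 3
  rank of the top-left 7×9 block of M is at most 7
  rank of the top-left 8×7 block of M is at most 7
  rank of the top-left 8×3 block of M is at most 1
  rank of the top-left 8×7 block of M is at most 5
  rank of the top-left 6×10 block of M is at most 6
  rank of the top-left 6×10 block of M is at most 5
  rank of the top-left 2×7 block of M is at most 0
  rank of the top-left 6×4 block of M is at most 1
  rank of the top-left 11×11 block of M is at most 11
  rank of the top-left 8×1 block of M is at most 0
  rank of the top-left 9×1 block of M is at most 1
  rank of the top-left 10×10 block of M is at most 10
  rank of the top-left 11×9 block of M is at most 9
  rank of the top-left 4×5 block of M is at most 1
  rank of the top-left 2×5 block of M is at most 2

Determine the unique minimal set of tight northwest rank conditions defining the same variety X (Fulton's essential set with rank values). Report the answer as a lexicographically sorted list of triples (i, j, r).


Recovering R(i,j) via the rank-extension bound from the 21 conditions:

  R[1]: 0, 0, 0, 0, 0, 0, 0, 1, 1, 1, 1
  R[2]: 0, 0, 0, 0, 0, 0, 0, 1, 2, 2, 2
  R[3]: 0, 1, 1, 1, 1, 1, 1, 2, 3, 3, 3
  R[4]: 0, 1, 1, 1, 1, 2, 2, 3, 4, 4, 4
  R[5]: 0, 1, 1, 1, 2, 3, 3, 4, 5, 5, 5
  R[6]: 0, 1, 1, 1, 2, 3, 3, 4, 5, 5, 6
  R[7]: 0, 1, 1, 2, 3, 4, 4, 5, 6, 6, 7
  R[8]: 0, 1, 1, 2, 3, 4, 4, 5, 6, 7, 8
  R[9]: 1, 2, 2, 3, 4, 5, 5, 6, 7, 8, 9
  R[10]: 1, 2, 3, 4, 5, 6, 6, 7, 8, 9, 10
  R[11]: 1, 2, 3, 4, 5, 6, 7, 8, 9, 10, 11

so w = (8, 9, 2, 6, 5, 11, 4, 10, 1, 3, 7).

ℓ(w)=32; the 8 essential cells (i,j,r):

[(2, 7, 0), (4, 5, 1), (6, 4, 1), (6, 7, 3), (6, 10, 5), (8, 1, 0), (8, 3, 1), (8, 7, 4)]


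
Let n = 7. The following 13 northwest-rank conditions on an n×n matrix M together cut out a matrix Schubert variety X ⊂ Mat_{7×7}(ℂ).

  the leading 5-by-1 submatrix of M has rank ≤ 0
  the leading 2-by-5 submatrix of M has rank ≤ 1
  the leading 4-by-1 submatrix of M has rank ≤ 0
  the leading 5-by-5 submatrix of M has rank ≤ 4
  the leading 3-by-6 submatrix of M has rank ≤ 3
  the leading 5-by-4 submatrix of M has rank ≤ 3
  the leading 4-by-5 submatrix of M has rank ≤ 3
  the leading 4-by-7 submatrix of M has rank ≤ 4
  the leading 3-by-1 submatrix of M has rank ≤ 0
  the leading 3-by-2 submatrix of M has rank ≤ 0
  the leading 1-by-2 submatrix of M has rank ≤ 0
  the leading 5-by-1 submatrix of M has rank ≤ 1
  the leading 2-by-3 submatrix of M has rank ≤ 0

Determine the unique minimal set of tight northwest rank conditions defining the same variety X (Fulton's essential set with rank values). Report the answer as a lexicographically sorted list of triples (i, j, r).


Recovering R(i,j) via the rank-extension bound from the 13 conditions:

  i=1: 0 0 0 1 1 1 1
  i=2: 0 0 0 1 1 2 2
  i=3: 0 0 1 2 2 3 3
  i=4: 0 1 2 3 3 4 4
  i=5: 0 1 2 3 4 5 5
  i=6: 1 2 3 4 5 6 6
  i=7: 1 2 3 4 5 6 7

the unique w with this rank table is (4, 6, 3, 2, 5, 1, 7).

4 SE-corners of the 11-cell Rothe diagram give Ess(w):

[(2, 3, 0), (2, 5, 1), (3, 2, 0), (5, 1, 0)]


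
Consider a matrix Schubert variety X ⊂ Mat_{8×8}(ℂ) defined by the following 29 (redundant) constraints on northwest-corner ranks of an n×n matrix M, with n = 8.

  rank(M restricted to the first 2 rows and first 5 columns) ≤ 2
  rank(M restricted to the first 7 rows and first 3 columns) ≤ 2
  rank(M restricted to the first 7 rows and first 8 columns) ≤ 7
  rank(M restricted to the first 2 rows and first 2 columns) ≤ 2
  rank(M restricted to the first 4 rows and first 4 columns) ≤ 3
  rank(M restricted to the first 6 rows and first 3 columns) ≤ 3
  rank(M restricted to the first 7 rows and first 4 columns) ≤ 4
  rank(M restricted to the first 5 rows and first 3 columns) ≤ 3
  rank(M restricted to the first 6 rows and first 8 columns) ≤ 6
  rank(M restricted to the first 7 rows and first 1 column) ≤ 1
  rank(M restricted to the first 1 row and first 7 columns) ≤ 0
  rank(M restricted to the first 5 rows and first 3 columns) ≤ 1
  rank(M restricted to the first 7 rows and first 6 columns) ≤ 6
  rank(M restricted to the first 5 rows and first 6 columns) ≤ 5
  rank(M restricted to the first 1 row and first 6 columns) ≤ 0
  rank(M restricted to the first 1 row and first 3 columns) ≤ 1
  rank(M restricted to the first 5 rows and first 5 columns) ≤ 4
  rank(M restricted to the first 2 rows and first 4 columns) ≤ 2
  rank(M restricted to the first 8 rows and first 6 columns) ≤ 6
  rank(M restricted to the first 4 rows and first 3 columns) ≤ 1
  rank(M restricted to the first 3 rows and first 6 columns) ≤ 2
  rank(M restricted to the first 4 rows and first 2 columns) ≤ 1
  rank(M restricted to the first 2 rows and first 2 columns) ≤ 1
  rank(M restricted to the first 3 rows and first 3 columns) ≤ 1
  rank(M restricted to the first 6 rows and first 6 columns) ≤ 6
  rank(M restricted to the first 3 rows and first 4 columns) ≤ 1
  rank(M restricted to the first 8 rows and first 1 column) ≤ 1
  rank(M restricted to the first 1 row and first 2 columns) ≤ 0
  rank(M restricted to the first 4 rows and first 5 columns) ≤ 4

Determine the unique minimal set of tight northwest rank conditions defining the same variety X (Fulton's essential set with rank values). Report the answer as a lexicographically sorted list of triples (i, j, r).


The tightest implied rank at each (i,j), from the 29 conditions:

  i=1: 0 | 0 | 0 | 0 | 0 | 0 | 0 | 1
  i=2: 1 | 1 | 1 | 1 | 1 | 1 | 1 | 2
  i=3: 1 | 1 | 1 | 1 | 2 | 2 | 2 | 3
  i=4: 1 | 1 | 1 | 2 | 3 | 3 | 3 | 4
  i=5: 1 | 1 | 1 | 2 | 3 | 4 | 4 | 5
  i=6: 1 | 2 | 2 | 3 | 4 | 5 | 5 | 6
  i=7: 1 | 2 | 2 | 3 | 4 | 5 | 6 | 7
  i=8: 1 | 2 | 3 | 4 | 5 | 6 | 7 | 8

the unique w with this rank table is (8, 1, 5, 4, 6, 2, 7, 3).

Rothe diagram D(w) (15 cells), 4 SE-corners (essential conditions):

[(1, 7, 0), (3, 4, 1), (5, 3, 1), (7, 3, 2)]


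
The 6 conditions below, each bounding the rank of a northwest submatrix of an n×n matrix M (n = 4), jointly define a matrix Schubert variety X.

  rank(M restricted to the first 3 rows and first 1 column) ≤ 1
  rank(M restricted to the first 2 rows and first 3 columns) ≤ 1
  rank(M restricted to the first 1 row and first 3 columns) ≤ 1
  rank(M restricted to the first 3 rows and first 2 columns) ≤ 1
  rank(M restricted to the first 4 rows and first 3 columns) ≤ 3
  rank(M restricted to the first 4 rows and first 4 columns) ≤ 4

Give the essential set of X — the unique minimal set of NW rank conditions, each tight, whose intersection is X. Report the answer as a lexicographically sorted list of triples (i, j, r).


Computing R[i][j] = min implied NW-rank bound (n=4, 6 conditions):

  1 | 1 | 1 | 1
  1 | 1 | 1 | 2
  1 | 1 | 2 | 3
  1 | 2 | 3 | 4

so w = (1, 4, 3, 2).

2 SE-corners of the 3-cell Rothe diagram give Ess(w):

[(2, 3, 1), (3, 2, 1)]


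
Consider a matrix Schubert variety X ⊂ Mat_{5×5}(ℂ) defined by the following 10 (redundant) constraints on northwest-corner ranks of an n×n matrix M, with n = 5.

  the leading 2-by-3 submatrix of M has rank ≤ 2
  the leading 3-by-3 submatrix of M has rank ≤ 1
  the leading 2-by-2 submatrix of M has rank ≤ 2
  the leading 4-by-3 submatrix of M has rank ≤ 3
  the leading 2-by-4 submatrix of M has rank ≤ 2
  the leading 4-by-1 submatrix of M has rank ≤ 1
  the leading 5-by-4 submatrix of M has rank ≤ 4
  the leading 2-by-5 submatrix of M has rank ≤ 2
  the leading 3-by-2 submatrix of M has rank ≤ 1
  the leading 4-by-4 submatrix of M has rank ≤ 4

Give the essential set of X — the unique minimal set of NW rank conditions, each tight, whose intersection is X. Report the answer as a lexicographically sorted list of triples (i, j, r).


Propagating the 10 rank bounds to every northwest block:

  R[1]: 1 1 1 1 1
  R[2]: 1 1 1 2 2
  R[3]: 1 1 1 2 3
  R[4]: 1 2 2 3 4
  R[5]: 1 2 3 4 5

hence w(1..5) = (1, 4, 5, 2, 3).

Fulton essential set (1 of the 4 Rothe cells):

[(3, 3, 1)]


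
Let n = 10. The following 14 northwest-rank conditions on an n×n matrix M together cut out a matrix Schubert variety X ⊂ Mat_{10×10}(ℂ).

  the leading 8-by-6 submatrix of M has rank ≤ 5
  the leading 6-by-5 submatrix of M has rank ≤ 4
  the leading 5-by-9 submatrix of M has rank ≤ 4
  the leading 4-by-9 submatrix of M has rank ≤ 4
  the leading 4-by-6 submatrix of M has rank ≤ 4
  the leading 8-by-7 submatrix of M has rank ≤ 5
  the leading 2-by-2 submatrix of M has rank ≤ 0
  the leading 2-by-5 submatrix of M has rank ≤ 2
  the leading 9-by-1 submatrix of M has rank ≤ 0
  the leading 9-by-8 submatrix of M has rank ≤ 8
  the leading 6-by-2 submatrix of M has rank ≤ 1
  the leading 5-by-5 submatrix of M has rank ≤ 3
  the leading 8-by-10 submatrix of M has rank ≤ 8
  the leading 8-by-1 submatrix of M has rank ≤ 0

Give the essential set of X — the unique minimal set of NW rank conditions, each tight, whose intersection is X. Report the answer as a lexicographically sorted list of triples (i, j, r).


Rank table r_w(10×10) implied by the 14 constraints:

  i=1: 0  0  1  1  1  1  1  1  1  1
  i=2: 0  0  1  2  2  2  2  2  2  2
  i=3: 0  1  2  3  3  3  3  3  3  3
  i=4: 0  1  2  3  3  4  4  4  4  4
  i=5: 0  1  2  3  3  4  4  4  4  5
  i=6: 0  1  2  3  4  5  5  5  5  6
  i=7: 0  1  2  3  4  5  5  6  6  7
  i=8: 0  1  2  3  4  5  5  6  7  8
  i=9: 0  1  2  3  4  5  6  7  8  9
  i=10: 1  2  3  4  5  6  7  8  9  10

the unique w with this rank table is (3, 4, 2, 6, 10, 5, 8, 9, 7, 1).

Rothe diagram D(w) (18 cells), 5 SE-corners (essential conditions):

[(2, 2, 0), (5, 5, 3), (5, 9, 4), (8, 7, 5), (9, 1, 0)]


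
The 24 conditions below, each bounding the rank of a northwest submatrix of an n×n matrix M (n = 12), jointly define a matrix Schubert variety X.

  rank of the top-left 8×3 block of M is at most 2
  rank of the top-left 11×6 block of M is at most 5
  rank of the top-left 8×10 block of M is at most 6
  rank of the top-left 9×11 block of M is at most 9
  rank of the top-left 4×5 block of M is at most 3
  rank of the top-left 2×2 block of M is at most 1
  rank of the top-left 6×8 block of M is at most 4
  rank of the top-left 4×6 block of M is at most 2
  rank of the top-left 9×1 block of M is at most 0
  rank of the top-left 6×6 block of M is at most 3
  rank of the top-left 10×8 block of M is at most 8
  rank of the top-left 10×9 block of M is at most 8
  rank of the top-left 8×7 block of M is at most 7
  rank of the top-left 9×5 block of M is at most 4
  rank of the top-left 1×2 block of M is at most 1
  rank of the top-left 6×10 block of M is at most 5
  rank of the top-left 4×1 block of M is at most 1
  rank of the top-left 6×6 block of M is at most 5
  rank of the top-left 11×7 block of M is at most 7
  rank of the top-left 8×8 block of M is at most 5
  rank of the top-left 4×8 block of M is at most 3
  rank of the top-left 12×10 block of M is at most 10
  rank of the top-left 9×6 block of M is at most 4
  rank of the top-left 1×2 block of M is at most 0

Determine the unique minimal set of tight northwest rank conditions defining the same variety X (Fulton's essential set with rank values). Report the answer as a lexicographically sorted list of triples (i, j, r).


Propagating the 24 rank bounds to every northwest block:

  i=1: 0 0 1 1 1 1 1 1 1 1 1 1
  i=2: 0 1 2 2 2 2 2 2 2 2 2 2
  i=3: 0 1 2 2 2 2 3 3 3 3 3 3
  i=4: 0 1 2 2 2 2 3 3 4 4 4 4
  i=5: 0 1 2 3 3 3 4 4 5 5 5 5
  i=6: 0 1 2 3 3 3 4 4 5 5 6 6
  i=7: 0 1 2 3 4 4 5 5 6 6 7 7
  i=8: 0 1 2 3 4 4 5 5 6 6 7 8
  i=9: 0 1 2 3 4 4 5 6 7 7 8 9
  i=10: 1 2 3 4 5 5 6 7 8 8 9 10
  i=11: 1 2 3 4 5 5 6 7 8 9 10 11
  i=12: 1 2 3 4 5 6 7 8 9 10 11 12

the unique w with this rank table is (3, 2, 7, 9, 4, 11, 5, 12, 8, 1, 10, 6).

Rothe diagram D(w) (26 cells), 11 SE-corners (essential conditions):

[(1, 2, 0), (4, 6, 2), (4, 8, 3), (6, 6, 3), (6, 8, 4), (6, 10, 5), (8, 8, 5), (8, 10, 6), (9, 1, 0), (9, 6, 4), (11, 6, 5)]


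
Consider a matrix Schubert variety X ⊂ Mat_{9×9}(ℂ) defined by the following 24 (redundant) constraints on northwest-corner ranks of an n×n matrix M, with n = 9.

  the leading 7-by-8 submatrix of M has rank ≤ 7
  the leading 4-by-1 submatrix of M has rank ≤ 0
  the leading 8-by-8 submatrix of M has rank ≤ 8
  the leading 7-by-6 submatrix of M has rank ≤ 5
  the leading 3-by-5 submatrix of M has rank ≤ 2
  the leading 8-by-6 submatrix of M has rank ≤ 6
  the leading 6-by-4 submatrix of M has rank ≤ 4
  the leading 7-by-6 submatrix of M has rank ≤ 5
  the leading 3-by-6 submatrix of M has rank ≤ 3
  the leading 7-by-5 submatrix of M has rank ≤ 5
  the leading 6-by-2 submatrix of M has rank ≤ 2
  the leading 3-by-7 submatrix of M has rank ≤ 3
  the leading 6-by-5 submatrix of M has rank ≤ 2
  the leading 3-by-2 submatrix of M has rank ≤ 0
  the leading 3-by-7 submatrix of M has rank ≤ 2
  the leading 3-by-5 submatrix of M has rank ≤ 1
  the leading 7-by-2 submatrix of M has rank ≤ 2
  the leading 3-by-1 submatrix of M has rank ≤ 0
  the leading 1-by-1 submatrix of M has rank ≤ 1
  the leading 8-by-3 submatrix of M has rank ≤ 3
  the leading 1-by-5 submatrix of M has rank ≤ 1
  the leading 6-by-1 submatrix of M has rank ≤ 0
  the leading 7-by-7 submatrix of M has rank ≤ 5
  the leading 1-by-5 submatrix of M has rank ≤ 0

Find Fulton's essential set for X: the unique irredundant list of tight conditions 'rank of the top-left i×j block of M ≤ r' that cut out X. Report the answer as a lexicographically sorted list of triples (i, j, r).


Computing R[i][j] = min implied NW-rank bound (n=9, 24 conditions):

  row 1: 0 | 0 | 0 | 0 | 0 | 1 | 1 | 1 | 1
  row 2: 0 | 0 | 1 | 1 | 1 | 2 | 2 | 2 | 2
  row 3: 0 | 0 | 1 | 1 | 1 | 2 | 2 | 3 | 3
  row 4: 0 | 1 | 2 | 2 | 2 | 3 | 3 | 4 | 4
  row 5: 0 | 1 | 2 | 2 | 2 | 3 | 4 | 5 | 5
  row 6: 0 | 1 | 2 | 2 | 2 | 3 | 4 | 5 | 6
  row 7: 1 | 2 | 3 | 3 | 3 | 4 | 5 | 6 | 7
  row 8: 1 | 2 | 3 | 4 | 4 | 5 | 6 | 7 | 8
  row 9: 1 | 2 | 3 | 4 | 5 | 6 | 7 | 8 | 9

the unique w with this rank table is (6, 3, 8, 2, 7, 9, 1, 4, 5).

|D(w)|=19, |Ess(w)|=6:

[(1, 5, 0), (3, 2, 0), (3, 5, 1), (3, 7, 2), (6, 1, 0), (6, 5, 2)]


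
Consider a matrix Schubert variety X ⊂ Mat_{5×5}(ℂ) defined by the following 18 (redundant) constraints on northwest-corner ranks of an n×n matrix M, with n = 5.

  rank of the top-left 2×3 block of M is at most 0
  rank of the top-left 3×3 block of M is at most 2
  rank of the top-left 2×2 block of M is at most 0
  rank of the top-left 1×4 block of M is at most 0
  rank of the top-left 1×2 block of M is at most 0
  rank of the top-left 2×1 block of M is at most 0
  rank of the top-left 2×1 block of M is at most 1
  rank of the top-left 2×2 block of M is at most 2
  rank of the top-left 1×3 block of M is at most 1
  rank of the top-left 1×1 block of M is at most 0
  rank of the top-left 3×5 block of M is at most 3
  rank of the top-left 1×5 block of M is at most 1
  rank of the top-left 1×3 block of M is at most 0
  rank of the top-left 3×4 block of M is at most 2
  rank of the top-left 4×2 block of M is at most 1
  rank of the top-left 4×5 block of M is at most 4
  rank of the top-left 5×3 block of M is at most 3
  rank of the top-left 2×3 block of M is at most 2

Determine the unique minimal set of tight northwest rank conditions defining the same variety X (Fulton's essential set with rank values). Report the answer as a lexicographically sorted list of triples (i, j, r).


Reconstructing r_w from the 18 given conditions:

  row 1: 0  0  0  0  1
  row 2: 0  0  0  1  2
  row 3: 1  1  1  2  3
  row 4: 1  1  2  3  4
  row 5: 1  2  3  4  5

so w = (5, 4, 1, 3, 2).

ℓ(w)=8; the 3 essential cells (i,j,r):

[(1, 4, 0), (2, 3, 0), (4, 2, 1)]


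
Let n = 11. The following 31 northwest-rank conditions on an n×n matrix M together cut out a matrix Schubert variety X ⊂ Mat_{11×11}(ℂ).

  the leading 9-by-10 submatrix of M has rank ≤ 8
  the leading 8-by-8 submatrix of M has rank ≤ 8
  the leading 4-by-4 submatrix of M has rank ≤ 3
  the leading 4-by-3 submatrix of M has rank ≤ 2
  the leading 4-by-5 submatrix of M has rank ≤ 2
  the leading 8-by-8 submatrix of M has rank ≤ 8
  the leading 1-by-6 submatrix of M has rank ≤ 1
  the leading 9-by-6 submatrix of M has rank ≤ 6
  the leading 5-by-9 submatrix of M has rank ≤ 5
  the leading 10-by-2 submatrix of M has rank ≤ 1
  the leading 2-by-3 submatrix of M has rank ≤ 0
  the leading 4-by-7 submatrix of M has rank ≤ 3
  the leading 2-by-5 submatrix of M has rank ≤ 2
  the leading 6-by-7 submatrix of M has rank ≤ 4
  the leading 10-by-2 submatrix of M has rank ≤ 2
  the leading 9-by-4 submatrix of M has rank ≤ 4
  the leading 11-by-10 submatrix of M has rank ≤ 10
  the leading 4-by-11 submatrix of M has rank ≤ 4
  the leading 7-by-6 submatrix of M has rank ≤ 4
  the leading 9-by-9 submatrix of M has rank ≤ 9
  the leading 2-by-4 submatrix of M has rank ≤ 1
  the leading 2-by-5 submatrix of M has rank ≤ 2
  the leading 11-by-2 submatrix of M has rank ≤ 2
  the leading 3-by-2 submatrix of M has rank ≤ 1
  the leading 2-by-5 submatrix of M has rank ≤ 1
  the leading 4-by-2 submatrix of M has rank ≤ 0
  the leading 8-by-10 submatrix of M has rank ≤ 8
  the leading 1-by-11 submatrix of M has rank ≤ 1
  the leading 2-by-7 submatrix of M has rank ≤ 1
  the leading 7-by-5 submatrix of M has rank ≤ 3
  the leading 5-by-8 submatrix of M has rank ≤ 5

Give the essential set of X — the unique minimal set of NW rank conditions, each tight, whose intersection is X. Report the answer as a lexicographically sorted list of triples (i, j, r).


Rank table r_w(11×11) implied by the 31 constraints:

  i=1: 0 | 0 | 0 | 1 | 1 | 1 | 1 | 1 | 1 | 1 | 1
  i=2: 0 | 0 | 0 | 1 | 1 | 1 | 1 | 2 | 2 | 2 | 2
  i=3: 0 | 0 | 1 | 2 | 2 | 2 | 2 | 3 | 3 | 3 | 3
  i=4: 0 | 0 | 1 | 2 | 2 | 3 | 3 | 4 | 4 | 4 | 4
  i=5: 1 | 1 | 2 | 3 | 3 | 4 | 4 | 5 | 5 | 5 | 5
  i=6: 1 | 1 | 2 | 3 | 3 | 4 | 4 | 5 | 6 | 6 | 6
  i=7: 1 | 1 | 2 | 3 | 3 | 4 | 5 | 6 | 7 | 7 | 7
  i=8: 1 | 1 | 2 | 3 | 4 | 5 | 6 | 7 | 8 | 8 | 8
  i=9: 1 | 1 | 2 | 3 | 4 | 5 | 6 | 7 | 8 | 8 | 9
  i=10: 1 | 1 | 2 | 3 | 4 | 5 | 6 | 7 | 8 | 9 | 10
  i=11: 1 | 2 | 3 | 4 | 5 | 6 | 7 | 8 | 9 | 10 | 11

giving w = (4, 8, 3, 6, 1, 9, 7, 5, 11, 10, 2) via Δ²R.

ℓ(w)=23; the 8 essential cells (i,j,r):

[(2, 3, 0), (2, 7, 1), (4, 2, 0), (4, 5, 2), (6, 7, 4), (7, 5, 3), (9, 10, 8), (10, 2, 1)]


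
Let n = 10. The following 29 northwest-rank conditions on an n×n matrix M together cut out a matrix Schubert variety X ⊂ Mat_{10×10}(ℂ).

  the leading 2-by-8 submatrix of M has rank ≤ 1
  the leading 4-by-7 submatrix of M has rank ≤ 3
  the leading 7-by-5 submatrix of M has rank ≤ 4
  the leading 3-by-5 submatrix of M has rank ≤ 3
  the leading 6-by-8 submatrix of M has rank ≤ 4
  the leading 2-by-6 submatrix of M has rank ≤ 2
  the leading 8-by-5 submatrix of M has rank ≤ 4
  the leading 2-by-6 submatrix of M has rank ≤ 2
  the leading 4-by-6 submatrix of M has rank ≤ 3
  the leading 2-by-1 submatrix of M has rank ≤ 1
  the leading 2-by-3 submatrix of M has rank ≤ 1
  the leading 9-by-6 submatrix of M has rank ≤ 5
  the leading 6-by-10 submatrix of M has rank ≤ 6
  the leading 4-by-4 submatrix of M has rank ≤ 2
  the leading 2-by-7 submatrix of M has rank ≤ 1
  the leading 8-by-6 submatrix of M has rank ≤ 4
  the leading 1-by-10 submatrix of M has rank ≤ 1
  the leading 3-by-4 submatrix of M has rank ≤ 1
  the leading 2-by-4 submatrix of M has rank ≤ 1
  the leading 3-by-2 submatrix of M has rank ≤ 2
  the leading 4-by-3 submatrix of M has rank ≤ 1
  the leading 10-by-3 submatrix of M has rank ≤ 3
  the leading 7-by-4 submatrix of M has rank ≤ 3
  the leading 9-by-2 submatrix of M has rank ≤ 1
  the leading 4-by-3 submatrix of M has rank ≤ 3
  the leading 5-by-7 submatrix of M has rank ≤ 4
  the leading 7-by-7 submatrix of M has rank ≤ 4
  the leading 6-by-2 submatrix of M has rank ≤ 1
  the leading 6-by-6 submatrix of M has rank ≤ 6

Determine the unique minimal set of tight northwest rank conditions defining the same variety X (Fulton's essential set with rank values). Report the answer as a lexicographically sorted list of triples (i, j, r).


Propagating the 29 rank bounds to every northwest block:

  row 1: 1, 1, 1, 1, 1, 1, 1, 1, 1, 1
  row 2: 1, 1, 1, 1, 1, 1, 1, 1, 2, 2
  row 3: 1, 1, 1, 1, 2, 2, 2, 2, 3, 3
  row 4: 1, 1, 1, 2, 3, 3, 3, 3, 4, 4
  row 5: 1, 1, 2, 3, 4, 4, 4, 4, 5, 5
  row 6: 1, 1, 2, 3, 4, 4, 4, 4, 5, 6
  row 7: 1, 1, 2, 3, 4, 4, 4, 5, 6, 7
  row 8: 1, 1, 2, 3, 4, 4, 5, 6, 7, 8
  row 9: 1, 1, 2, 3, 4, 5, 6, 7, 8, 9
  row 10: 1, 2, 3, 4, 5, 6, 7, 8, 9, 10

so w = (1, 9, 5, 4, 3, 10, 8, 7, 6, 2).

Rothe diagram D(w) (23 cells), 7 SE-corners (essential conditions):

[(2, 8, 1), (3, 4, 1), (4, 3, 1), (6, 8, 4), (7, 7, 4), (8, 6, 4), (9, 2, 1)]


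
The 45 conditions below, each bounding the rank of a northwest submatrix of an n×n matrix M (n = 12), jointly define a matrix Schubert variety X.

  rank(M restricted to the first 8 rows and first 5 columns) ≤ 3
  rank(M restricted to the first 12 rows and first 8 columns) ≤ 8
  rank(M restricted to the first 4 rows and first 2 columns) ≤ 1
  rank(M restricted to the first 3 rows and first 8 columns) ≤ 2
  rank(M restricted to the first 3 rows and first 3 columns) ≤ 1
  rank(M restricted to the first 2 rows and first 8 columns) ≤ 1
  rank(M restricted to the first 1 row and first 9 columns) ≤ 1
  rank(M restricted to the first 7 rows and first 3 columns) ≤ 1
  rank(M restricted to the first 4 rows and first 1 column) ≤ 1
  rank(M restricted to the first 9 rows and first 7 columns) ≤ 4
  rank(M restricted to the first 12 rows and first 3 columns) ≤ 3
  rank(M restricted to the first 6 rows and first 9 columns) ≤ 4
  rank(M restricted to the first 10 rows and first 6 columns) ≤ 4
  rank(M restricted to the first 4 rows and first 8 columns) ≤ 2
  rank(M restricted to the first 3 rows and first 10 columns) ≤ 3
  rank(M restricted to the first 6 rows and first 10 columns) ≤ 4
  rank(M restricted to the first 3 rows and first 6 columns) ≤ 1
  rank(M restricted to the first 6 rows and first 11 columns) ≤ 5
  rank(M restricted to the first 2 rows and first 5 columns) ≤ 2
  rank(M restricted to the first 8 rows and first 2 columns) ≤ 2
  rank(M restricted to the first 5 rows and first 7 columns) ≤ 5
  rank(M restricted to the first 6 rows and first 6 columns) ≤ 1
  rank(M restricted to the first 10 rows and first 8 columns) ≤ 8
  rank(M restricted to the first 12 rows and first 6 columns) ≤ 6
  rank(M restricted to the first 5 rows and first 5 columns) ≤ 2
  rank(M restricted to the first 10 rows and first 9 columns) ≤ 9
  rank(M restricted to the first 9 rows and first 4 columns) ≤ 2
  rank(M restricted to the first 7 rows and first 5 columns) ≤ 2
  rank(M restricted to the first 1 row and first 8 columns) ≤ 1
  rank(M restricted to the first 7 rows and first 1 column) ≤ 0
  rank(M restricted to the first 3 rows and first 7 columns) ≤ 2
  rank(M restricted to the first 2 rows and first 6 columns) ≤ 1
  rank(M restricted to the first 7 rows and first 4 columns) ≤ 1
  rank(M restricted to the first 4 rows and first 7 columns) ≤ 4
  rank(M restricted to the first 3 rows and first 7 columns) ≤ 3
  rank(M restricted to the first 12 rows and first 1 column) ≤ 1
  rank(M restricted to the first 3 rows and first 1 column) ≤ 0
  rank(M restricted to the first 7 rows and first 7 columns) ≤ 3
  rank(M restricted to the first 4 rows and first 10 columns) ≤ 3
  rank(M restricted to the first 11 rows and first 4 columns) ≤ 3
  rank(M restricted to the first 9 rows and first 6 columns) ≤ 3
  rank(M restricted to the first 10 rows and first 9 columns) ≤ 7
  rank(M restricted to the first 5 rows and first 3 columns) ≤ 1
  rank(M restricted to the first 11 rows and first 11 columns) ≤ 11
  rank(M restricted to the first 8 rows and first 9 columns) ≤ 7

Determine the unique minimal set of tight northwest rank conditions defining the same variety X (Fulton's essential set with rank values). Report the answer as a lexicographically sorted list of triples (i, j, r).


Recovering R(i,j) via the rank-extension bound from the 45 conditions:

  R[1]: 0, 1, 1, 1, 1, 1, 1, 1, 1, 1, 1, 1
  R[2]: 0, 1, 1, 1, 1, 1, 1, 1, 2, 2, 2, 2
  R[3]: 0, 1, 1, 1, 1, 1, 2, 2, 3, 3, 3, 3
  R[4]: 0, 1, 1, 1, 1, 1, 2, 2, 3, 3, 4, 4
  R[5]: 0, 1, 1, 1, 1, 1, 2, 3, 4, 4, 5, 5
  R[6]: 0, 1, 1, 1, 1, 1, 2, 3, 4, 4, 5, 6
  R[7]: 0, 1, 1, 1, 2, 2, 3, 4, 5, 5, 6, 7
  R[8]: 1, 2, 2, 2, 3, 3, 4, 5, 6, 6, 7, 8
  R[9]: 1, 2, 2, 2, 3, 3, 4, 5, 6, 7, 8, 9
  R[10]: 1, 2, 3, 3, 4, 4, 5, 6, 7, 8, 9, 10
  R[11]: 1, 2, 3, 3, 4, 5, 6, 7, 8, 9, 10, 11
  R[12]: 1, 2, 3, 4, 5, 6, 7, 8, 9, 10, 11, 12

reading off 1-entries of Δ²R: w = (2, 9, 7, 11, 8, 12, 5, 1, 10, 3, 6, 4).

Rothe diagram D(w) (38 cells), 10 SE-corners (essential conditions):

[(2, 8, 1), (4, 8, 2), (4, 10, 3), (6, 6, 1), (6, 10, 4), (7, 1, 0), (7, 4, 1), (9, 4, 2), (9, 6, 3), (11, 4, 3)]


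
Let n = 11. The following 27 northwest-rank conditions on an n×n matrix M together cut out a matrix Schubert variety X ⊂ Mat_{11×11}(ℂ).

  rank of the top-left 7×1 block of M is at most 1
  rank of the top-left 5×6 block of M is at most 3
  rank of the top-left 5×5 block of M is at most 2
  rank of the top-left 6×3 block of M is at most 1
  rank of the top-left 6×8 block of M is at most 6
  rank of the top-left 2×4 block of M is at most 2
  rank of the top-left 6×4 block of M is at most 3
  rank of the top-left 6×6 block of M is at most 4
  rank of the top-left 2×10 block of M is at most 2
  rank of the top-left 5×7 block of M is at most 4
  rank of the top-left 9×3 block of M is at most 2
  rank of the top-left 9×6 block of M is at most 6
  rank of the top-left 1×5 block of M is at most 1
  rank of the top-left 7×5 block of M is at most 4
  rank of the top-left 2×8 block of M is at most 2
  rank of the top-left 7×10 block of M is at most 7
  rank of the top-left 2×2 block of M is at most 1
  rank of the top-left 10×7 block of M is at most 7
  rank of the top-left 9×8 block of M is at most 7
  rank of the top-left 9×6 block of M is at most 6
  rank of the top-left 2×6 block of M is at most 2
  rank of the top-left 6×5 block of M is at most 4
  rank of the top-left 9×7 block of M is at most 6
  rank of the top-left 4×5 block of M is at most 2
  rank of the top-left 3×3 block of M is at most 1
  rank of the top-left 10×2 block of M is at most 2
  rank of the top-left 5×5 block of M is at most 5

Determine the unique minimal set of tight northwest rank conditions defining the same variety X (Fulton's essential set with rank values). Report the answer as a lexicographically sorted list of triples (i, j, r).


Computing R[i][j] = min implied NW-rank bound (n=11, 27 conditions):

  i=1: 1 | 1 | 1 | 1 | 1 | 1 | 1 | 1 | 1 | 1 | 1
  i=2: 1 | 1 | 1 | 2 | 2 | 2 | 2 | 2 | 2 | 2 | 2
  i=3: 1 | 1 | 1 | 2 | 2 | 3 | 3 | 3 | 3 | 3 | 3
  i=4: 1 | 1 | 1 | 2 | 2 | 3 | 4 | 4 | 4 | 4 | 4
  i=5: 1 | 1 | 1 | 2 | 2 | 3 | 4 | 5 | 5 | 5 | 5
  i=6: 1 | 1 | 1 | 2 | 3 | 4 | 5 | 6 | 6 | 6 | 6
  i=7: 1 | 2 | 2 | 3 | 4 | 5 | 6 | 7 | 7 | 7 | 7
  i=8: 1 | 2 | 2 | 3 | 4 | 5 | 6 | 7 | 8 | 8 | 8
  i=9: 1 | 2 | 2 | 3 | 4 | 5 | 6 | 7 | 8 | 9 | 9
  i=10: 1 | 2 | 3 | 4 | 5 | 6 | 7 | 8 | 9 | 10 | 10
  i=11: 1 | 2 | 3 | 4 | 5 | 6 | 7 | 8 | 9 | 10 | 11

so w = (1, 4, 6, 7, 8, 5, 2, 9, 10, 3, 11).

D(w) has 15 cells with 3 SE-corners; essential set:

[(5, 5, 2), (6, 3, 1), (9, 3, 2)]


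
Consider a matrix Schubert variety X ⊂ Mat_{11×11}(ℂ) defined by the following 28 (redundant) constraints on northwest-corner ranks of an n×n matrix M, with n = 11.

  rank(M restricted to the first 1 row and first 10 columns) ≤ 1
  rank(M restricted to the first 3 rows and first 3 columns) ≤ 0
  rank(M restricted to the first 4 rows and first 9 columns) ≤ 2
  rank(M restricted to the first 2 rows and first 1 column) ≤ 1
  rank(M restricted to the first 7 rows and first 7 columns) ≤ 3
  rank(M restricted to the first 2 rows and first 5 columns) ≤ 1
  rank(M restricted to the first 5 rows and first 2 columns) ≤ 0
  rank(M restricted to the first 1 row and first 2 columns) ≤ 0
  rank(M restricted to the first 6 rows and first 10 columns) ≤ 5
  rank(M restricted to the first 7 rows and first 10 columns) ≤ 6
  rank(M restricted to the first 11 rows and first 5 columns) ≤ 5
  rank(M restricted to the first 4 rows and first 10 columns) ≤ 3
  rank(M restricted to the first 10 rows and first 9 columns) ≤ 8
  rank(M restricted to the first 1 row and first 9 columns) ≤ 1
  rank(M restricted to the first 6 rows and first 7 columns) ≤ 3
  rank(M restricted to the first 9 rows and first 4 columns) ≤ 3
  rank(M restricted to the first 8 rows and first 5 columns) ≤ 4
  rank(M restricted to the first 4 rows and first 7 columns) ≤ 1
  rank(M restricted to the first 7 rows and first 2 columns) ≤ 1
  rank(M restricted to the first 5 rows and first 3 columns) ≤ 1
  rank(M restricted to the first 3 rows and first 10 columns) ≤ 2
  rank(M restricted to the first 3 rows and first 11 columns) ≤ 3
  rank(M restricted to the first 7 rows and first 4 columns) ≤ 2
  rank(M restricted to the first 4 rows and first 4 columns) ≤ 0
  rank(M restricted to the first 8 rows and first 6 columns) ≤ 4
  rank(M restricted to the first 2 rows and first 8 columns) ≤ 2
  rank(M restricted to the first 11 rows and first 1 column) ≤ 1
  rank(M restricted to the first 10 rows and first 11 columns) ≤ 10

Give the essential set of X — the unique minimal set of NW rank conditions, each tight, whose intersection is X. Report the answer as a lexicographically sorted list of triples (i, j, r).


Propagating the 28 rank bounds to every northwest block:

  R[1]: 0  0  0  0  1  1  1  1  1  1  1
  R[2]: 0  0  0  0  1  1  1  2  2  2  2
  R[3]: 0  0  0  0  1  1  1  2  2  2  3
  R[4]: 0  0  0  0  1  1  1  2  2  3  4
  R[5]: 0  0  1  1  2  2  2  3  3  4  5
  R[6]: 1  1  2  2  3  3  3  4  4  5  6
  R[7]: 1  1  2  2  3  3  3  4  5  6  7
  R[8]: 1  2  3  3  4  4  4  5  6  7  8
  R[9]: 1  2  3  3  4  5  5  6  7  8  9
  R[10]: 1  2  3  4  5  6  6  7  8  9  10
  R[11]: 1  2  3  4  5  6  7  8  9  10  11

second differences of R give the permutation w = (5, 8, 11, 10, 3, 1, 9, 2, 6, 4, 7).

Rothe diagram D(w) (32 cells), 9 SE-corners (essential conditions):

[(3, 10, 2), (4, 4, 0), (4, 7, 1), (4, 9, 2), (5, 2, 0), (7, 2, 1), (7, 4, 2), (7, 7, 3), (9, 4, 3)]


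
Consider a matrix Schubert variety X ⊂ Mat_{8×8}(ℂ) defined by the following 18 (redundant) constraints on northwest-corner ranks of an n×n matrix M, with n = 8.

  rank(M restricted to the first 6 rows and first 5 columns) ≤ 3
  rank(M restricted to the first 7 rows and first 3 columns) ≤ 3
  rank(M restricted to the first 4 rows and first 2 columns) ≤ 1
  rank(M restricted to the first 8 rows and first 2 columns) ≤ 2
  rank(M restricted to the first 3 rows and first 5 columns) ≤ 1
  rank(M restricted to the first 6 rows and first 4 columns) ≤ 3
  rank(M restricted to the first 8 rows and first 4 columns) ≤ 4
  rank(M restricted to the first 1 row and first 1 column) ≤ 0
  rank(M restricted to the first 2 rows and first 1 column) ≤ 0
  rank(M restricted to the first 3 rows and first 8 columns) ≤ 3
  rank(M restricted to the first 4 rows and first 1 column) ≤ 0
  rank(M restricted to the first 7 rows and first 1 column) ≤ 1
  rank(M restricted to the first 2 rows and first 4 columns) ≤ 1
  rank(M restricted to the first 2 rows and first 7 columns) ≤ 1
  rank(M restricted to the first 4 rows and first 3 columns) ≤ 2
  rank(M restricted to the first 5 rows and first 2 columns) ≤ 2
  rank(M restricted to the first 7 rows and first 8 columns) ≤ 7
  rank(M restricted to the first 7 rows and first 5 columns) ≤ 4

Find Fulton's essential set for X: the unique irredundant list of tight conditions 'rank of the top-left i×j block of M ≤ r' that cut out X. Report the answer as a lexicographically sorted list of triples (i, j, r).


The tightest implied rank at each (i,j), from the 18 conditions:

  0, 1, 1, 1, 1, 1, 1, 1
  0, 1, 1, 1, 1, 1, 1, 2
  0, 1, 1, 1, 1, 2, 2, 3
  0, 1, 2, 2, 2, 3, 3, 4
  1, 2, 3, 3, 3, 4, 4, 5
  1, 2, 3, 3, 3, 4, 5, 6
  1, 2, 3, 4, 4, 5, 6, 7
  1, 2, 3, 4, 5, 6, 7, 8

the unique w with this rank table is (2, 8, 6, 3, 1, 7, 4, 5).

4 SE-corners of the 14-cell Rothe diagram give Ess(w):

[(2, 7, 1), (3, 5, 1), (4, 1, 0), (6, 5, 3)]
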